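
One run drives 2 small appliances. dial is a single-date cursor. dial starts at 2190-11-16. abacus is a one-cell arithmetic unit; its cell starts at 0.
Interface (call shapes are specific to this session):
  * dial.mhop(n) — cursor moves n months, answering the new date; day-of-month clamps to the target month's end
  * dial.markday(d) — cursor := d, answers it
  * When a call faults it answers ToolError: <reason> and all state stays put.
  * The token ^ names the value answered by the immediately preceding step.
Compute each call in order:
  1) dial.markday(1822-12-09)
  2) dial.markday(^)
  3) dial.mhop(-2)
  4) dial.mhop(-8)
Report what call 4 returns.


;; markday(d→1822-12-09) ~> 1822-12-09
;; markday(d→^) ~> 1822-12-09
;; mhop(n→-2) ~> 1822-10-09
;; mhop(n→-8) ~> 1822-02-09

Answer: 1822-02-09


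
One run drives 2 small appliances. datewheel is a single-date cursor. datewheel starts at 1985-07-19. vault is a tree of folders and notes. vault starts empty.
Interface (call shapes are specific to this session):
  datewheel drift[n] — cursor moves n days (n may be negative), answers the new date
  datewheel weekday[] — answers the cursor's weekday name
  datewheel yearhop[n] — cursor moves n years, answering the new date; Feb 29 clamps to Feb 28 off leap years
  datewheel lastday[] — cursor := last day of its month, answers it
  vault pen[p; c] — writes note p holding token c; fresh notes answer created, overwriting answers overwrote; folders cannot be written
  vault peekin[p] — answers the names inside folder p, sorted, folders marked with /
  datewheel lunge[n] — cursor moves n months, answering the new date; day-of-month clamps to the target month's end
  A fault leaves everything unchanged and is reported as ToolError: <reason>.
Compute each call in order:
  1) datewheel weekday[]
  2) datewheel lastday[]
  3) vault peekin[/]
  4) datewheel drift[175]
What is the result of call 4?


Step: datewheel weekday[]
Result: Friday
Step: datewheel lastday[]
Result: 1985-07-31
Step: vault peekin[p→/]
Result: []
Step: datewheel drift[n→175]
Result: 1986-01-22

Answer: 1986-01-22


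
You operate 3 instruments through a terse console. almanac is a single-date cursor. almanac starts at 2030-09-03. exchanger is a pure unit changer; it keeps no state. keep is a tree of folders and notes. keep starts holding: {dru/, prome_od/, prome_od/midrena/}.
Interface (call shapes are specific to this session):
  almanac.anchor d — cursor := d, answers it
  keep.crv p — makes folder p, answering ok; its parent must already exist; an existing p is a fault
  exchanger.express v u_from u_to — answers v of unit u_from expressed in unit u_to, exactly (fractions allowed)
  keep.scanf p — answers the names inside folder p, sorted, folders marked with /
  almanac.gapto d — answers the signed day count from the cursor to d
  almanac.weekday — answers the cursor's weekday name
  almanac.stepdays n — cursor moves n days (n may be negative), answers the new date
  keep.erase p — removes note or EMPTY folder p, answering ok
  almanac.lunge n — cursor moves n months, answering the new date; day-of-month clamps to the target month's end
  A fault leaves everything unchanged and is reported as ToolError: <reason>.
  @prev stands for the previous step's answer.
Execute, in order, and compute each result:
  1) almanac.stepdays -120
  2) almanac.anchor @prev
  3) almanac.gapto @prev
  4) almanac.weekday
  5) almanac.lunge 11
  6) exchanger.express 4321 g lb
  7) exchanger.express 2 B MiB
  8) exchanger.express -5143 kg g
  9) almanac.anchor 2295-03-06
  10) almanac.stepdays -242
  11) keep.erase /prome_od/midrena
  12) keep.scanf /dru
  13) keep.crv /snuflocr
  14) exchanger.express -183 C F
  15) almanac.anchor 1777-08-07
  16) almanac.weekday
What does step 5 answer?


Answer: 2031-04-06

Derivation:
> almanac.stepdays -120
:: 2030-05-06
> almanac.anchor @prev
:: 2030-05-06
> almanac.gapto @prev
:: 0
> almanac.weekday
:: Monday
> almanac.lunge 11
:: 2031-04-06
> exchanger.express 4321 g lb
:: 432100000/45359237
> exchanger.express 2 B MiB
:: 1/524288
> exchanger.express -5143 kg g
:: -5143000
> almanac.anchor 2295-03-06
:: 2295-03-06
> almanac.stepdays -242
:: 2294-07-07
> keep.erase /prome_od/midrena
:: ok
> keep.scanf /dru
:: []
> keep.crv /snuflocr
:: ok
> exchanger.express -183 C F
:: -1487/5
> almanac.anchor 1777-08-07
:: 1777-08-07
> almanac.weekday
:: Thursday


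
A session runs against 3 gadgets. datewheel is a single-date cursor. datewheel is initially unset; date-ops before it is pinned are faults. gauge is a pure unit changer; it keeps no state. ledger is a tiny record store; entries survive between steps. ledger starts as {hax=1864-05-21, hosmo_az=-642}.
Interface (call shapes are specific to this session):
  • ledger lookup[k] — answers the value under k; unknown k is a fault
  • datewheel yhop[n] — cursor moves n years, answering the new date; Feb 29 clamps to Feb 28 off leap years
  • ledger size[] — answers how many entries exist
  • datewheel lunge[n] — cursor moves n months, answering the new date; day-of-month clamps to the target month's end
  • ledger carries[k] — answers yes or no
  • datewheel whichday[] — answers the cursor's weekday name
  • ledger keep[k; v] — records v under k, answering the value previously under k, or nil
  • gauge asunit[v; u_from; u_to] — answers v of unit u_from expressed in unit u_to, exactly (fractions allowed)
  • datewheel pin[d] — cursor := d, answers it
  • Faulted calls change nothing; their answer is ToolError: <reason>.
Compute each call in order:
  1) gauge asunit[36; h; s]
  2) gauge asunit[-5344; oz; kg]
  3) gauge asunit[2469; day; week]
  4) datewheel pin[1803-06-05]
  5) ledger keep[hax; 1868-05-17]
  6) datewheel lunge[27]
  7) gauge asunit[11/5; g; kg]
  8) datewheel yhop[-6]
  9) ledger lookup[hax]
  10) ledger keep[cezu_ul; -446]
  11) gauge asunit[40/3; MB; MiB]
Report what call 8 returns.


# 1. gauge asunit(v='36', u_from='h', u_to='s') -> 129600
# 2. gauge asunit(v='-5344', u_from='oz', u_to='kg') -> -7574992579/50000000
# 3. gauge asunit(v='2469', u_from='day', u_to='week') -> 2469/7
# 4. datewheel pin(d='1803-06-05') -> 1803-06-05
# 5. ledger keep(k='hax', v='1868-05-17') -> 1864-05-21
# 6. datewheel lunge(n='27') -> 1805-09-05
# 7. gauge asunit(v='11/5', u_from='g', u_to='kg') -> 11/5000
# 8. datewheel yhop(n='-6') -> 1799-09-05
# 9. ledger lookup(k='hax') -> 1868-05-17
# 10. ledger keep(k='cezu_ul', v='-446') -> nil
# 11. gauge asunit(v='40/3', u_from='MB', u_to='MiB') -> 78125/6144

Answer: 1799-09-05


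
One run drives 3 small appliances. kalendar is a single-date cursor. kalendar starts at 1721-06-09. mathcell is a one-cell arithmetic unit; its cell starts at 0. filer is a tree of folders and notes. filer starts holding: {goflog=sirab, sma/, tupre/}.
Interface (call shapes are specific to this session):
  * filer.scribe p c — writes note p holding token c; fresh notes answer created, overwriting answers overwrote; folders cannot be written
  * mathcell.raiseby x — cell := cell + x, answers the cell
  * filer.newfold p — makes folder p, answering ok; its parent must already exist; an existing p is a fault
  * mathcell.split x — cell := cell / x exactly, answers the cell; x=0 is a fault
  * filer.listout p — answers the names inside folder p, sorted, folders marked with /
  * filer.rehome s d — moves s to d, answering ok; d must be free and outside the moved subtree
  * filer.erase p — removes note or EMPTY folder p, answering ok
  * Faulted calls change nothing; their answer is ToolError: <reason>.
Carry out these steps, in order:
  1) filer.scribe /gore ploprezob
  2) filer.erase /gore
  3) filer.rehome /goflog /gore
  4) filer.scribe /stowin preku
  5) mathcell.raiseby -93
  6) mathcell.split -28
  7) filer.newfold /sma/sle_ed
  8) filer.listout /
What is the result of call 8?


Answer: [gore, sma/, stowin, tupre/]

Derivation:
I call scribe using p='/gore', c='ploprezob', and observe created.
Using erase using p='/gore', yielding ok.
I try rehome using s='/goflog', d='/gore', giving ok.
I run scribe using p='/stowin', c='preku', yielding created.
Invoking raiseby using x='-93', which returns -93.
I invoke split using x='-28', and observe 93/28.
Now I run newfold using p='/sma/sle_ed': ok.
Then listout using p='/', yielding [gore, sma/, stowin, tupre/].


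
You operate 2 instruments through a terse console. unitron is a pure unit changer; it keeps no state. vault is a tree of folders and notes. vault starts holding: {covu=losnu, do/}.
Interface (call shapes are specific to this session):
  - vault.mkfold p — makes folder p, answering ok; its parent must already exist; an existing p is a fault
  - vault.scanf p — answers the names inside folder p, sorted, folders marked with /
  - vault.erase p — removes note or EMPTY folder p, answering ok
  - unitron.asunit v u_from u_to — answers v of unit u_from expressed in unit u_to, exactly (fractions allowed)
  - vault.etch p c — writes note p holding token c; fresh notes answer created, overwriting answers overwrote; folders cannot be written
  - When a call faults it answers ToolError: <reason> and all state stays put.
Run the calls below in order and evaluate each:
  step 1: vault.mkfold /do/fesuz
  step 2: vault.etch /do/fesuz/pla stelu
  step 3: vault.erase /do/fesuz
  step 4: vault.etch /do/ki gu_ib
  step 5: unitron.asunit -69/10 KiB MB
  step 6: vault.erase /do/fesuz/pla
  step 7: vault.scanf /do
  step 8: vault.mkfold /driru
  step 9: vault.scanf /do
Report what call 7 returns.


Step: mkfold[p→/do/fesuz]
Result: ok
Step: etch[p→/do/fesuz/pla; c→stelu]
Result: created
Step: erase[p→/do/fesuz]
Result: ToolError: not empty
Step: etch[p→/do/ki; c→gu_ib]
Result: created
Step: asunit[v→-69/10; u_from→KiB; u_to→MB]
Result: -552/78125
Step: erase[p→/do/fesuz/pla]
Result: ok
Step: scanf[p→/do]
Result: [fesuz/, ki]
Step: mkfold[p→/driru]
Result: ok
Step: scanf[p→/do]
Result: [fesuz/, ki]

Answer: [fesuz/, ki]


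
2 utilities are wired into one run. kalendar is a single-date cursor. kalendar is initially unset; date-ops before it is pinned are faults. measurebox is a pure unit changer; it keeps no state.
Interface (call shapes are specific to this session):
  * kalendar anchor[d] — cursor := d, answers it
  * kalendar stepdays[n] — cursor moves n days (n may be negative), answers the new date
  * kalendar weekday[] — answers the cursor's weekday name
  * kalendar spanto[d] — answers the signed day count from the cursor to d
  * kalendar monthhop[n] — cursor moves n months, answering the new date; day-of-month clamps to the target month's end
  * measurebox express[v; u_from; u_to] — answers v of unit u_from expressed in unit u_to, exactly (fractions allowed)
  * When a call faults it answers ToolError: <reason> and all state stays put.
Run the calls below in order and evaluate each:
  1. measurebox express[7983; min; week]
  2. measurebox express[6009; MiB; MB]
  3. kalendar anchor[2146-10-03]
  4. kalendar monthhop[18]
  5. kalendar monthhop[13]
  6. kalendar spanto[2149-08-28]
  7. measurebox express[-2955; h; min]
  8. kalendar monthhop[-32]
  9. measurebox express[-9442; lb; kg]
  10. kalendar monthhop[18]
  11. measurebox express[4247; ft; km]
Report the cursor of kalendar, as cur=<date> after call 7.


Answer: cur=2149-05-03

Derivation:
→ measurebox express(v→7983, u_from→min, u_to→week)
← 887/1120
→ measurebox express(v→6009, u_from→MiB, u_to→MB)
← 98451456/15625
→ kalendar anchor(d→2146-10-03)
← 2146-10-03
→ kalendar monthhop(n→18)
← 2148-04-03
→ kalendar monthhop(n→13)
← 2149-05-03
→ kalendar spanto(d→2149-08-28)
← 117
→ measurebox express(v→-2955, u_from→h, u_to→min)
← -177300
→ kalendar monthhop(n→-32)
← 2146-09-03
→ measurebox express(v→-9442, u_from→lb, u_to→kg)
← -214140957877/50000000
→ kalendar monthhop(n→18)
← 2148-03-03
→ measurebox express(v→4247, u_from→ft, u_to→km)
← 1618107/1250000


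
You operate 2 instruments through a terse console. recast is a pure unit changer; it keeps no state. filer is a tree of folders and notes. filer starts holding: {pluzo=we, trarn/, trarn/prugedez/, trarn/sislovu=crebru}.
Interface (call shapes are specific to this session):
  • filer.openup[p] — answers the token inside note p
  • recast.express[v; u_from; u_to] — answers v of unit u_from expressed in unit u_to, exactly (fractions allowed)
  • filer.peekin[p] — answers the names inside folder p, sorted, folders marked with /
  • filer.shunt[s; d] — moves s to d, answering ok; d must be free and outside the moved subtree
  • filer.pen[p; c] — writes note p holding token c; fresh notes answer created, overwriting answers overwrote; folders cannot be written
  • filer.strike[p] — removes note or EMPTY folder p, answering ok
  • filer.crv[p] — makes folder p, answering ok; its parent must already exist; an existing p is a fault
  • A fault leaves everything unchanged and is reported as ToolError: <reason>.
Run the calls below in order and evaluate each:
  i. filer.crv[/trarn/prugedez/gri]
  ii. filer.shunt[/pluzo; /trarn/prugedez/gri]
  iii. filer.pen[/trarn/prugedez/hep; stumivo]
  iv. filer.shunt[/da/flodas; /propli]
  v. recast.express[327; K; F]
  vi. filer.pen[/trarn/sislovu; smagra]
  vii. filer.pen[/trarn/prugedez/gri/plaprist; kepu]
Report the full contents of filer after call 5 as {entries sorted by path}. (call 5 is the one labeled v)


Answer: {pluzo=we, trarn/, trarn/prugedez/, trarn/prugedez/gri/, trarn/prugedez/hep=stumivo, trarn/sislovu=crebru}

Derivation:
> filer.crv p=/trarn/prugedez/gri
[out] ok
> filer.shunt s=/pluzo d=/trarn/prugedez/gri
[out] ToolError: exists
> filer.pen p=/trarn/prugedez/hep c=stumivo
[out] created
> filer.shunt s=/da/flodas d=/propli
[out] ToolError: not found
> recast.express v=327 u_from=K u_to=F
[out] 12893/100
> filer.pen p=/trarn/sislovu c=smagra
[out] overwrote
> filer.pen p=/trarn/prugedez/gri/plaprist c=kepu
[out] created


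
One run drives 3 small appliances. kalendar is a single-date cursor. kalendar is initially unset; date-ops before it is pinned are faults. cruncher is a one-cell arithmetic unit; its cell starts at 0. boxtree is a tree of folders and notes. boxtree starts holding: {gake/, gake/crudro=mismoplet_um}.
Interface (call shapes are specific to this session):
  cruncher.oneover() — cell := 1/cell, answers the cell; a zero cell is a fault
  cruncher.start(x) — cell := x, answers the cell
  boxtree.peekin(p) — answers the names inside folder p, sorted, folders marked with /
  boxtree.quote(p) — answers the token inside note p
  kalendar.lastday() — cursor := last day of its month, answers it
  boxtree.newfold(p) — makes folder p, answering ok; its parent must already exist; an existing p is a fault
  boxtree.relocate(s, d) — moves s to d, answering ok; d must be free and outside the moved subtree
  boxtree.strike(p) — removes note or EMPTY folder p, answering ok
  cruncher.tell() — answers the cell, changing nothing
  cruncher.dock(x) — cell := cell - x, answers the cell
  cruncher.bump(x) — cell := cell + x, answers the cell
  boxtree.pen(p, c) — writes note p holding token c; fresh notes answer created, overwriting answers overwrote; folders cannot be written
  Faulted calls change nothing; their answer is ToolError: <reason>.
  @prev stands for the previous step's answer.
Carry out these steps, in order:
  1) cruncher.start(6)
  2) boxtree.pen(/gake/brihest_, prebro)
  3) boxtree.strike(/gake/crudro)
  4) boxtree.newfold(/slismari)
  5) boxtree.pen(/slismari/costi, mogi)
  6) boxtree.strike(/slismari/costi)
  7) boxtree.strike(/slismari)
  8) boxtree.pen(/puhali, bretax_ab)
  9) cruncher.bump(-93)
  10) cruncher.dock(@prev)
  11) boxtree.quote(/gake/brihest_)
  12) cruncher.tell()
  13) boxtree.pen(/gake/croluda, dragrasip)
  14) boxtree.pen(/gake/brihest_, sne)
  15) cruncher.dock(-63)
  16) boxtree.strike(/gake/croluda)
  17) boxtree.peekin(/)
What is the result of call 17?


~$ cruncher.start x=6
[out] 6
~$ boxtree.pen p=/gake/brihest_ c=prebro
[out] created
~$ boxtree.strike p=/gake/crudro
[out] ok
~$ boxtree.newfold p=/slismari
[out] ok
~$ boxtree.pen p=/slismari/costi c=mogi
[out] created
~$ boxtree.strike p=/slismari/costi
[out] ok
~$ boxtree.strike p=/slismari
[out] ok
~$ boxtree.pen p=/puhali c=bretax_ab
[out] created
~$ cruncher.bump x=-93
[out] -87
~$ cruncher.dock x=@prev
[out] 0
~$ boxtree.quote p=/gake/brihest_
[out] prebro
~$ cruncher.tell
[out] 0
~$ boxtree.pen p=/gake/croluda c=dragrasip
[out] created
~$ boxtree.pen p=/gake/brihest_ c=sne
[out] overwrote
~$ cruncher.dock x=-63
[out] 63
~$ boxtree.strike p=/gake/croluda
[out] ok
~$ boxtree.peekin p=/
[out] [gake/, puhali]

Answer: [gake/, puhali]


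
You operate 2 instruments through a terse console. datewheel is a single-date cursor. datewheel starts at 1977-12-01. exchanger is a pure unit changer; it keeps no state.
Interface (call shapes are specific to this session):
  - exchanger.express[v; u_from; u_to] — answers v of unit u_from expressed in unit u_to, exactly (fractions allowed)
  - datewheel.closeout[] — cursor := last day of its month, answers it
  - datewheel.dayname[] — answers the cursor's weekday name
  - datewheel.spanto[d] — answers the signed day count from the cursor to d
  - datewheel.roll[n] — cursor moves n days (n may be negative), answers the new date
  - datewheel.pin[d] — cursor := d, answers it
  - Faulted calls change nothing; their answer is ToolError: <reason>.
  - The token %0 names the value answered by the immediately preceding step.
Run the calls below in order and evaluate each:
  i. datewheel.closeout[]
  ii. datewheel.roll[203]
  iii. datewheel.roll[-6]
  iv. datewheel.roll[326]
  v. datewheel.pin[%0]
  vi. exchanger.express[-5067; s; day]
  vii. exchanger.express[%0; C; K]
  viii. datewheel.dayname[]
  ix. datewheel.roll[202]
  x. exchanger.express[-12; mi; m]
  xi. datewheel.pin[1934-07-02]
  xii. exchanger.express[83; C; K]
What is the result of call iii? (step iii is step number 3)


Answer: 1978-07-16

Derivation:
==> closeout()
<== 1977-12-31
==> roll(n='203')
<== 1978-07-22
==> roll(n='-6')
<== 1978-07-16
==> roll(n='326')
<== 1979-06-07
==> pin(d='%0')
<== 1979-06-07
==> express(v='-5067', u_from='s', u_to='day')
<== -563/9600
==> express(v='%0', u_from='C', u_to='K')
<== 2621677/9600
==> dayname()
<== Thursday
==> roll(n='202')
<== 1979-12-26
==> express(v='-12', u_from='mi', u_to='m')
<== -2414016/125
==> pin(d='1934-07-02')
<== 1934-07-02
==> express(v='83', u_from='C', u_to='K')
<== 7123/20


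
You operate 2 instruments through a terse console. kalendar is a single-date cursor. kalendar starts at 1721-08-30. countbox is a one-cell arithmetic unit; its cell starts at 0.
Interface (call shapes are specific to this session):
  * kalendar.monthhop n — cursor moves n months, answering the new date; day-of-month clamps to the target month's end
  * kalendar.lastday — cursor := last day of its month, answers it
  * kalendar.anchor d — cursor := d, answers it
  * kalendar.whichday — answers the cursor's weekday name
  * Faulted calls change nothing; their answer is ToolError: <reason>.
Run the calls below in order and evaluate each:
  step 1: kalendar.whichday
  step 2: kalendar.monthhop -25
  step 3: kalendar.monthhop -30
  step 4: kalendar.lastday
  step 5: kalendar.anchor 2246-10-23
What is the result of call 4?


Act: kalendar.whichday[]
Obs: Saturday
Act: kalendar.monthhop[-25]
Obs: 1719-07-30
Act: kalendar.monthhop[-30]
Obs: 1717-01-30
Act: kalendar.lastday[]
Obs: 1717-01-31
Act: kalendar.anchor[2246-10-23]
Obs: 2246-10-23

Answer: 1717-01-31


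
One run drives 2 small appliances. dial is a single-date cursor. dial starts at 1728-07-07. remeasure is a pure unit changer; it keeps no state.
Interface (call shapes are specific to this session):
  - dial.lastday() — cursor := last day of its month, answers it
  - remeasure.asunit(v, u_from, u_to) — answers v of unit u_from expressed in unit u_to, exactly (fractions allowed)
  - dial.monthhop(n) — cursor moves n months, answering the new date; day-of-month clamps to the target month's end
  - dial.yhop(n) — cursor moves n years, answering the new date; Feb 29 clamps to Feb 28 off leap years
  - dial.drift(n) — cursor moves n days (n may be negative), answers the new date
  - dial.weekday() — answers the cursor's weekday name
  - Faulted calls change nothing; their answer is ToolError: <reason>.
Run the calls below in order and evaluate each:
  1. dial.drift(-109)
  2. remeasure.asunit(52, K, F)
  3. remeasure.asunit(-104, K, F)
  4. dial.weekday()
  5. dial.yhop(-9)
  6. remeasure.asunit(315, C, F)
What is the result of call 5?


% dial.drift -109
  1728-03-20
% remeasure.asunit 52 K F
  -36607/100
% remeasure.asunit -104 K F
  -64687/100
% dial.weekday
  Saturday
% dial.yhop -9
  1719-03-20
% remeasure.asunit 315 C F
  599

Answer: 1719-03-20


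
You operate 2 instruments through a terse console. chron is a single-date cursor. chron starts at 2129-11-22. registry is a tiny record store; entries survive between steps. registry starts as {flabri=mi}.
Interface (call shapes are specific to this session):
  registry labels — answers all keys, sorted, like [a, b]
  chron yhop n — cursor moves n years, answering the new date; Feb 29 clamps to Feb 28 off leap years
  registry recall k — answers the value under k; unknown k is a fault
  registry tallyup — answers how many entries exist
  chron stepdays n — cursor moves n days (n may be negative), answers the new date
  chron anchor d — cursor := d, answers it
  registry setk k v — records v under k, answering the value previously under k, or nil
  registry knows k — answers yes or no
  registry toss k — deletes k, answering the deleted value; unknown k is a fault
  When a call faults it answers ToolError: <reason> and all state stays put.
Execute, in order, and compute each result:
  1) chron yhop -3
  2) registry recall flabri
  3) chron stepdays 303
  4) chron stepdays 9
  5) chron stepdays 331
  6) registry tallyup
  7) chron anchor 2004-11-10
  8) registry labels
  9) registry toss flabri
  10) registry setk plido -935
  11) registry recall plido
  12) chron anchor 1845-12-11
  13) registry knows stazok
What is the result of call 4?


·→ chron yhop(n→-3)
·← 2126-11-22
·→ registry recall(k→flabri)
·← mi
·→ chron stepdays(n→303)
·← 2127-09-21
·→ chron stepdays(n→9)
·← 2127-09-30
·→ chron stepdays(n→331)
·← 2128-08-26
·→ registry tallyup()
·← 1
·→ chron anchor(d→2004-11-10)
·← 2004-11-10
·→ registry labels()
·← [flabri]
·→ registry toss(k→flabri)
·← mi
·→ registry setk(k→plido, v→-935)
·← nil
·→ registry recall(k→plido)
·← -935
·→ chron anchor(d→1845-12-11)
·← 1845-12-11
·→ registry knows(k→stazok)
·← no

Answer: 2127-09-30


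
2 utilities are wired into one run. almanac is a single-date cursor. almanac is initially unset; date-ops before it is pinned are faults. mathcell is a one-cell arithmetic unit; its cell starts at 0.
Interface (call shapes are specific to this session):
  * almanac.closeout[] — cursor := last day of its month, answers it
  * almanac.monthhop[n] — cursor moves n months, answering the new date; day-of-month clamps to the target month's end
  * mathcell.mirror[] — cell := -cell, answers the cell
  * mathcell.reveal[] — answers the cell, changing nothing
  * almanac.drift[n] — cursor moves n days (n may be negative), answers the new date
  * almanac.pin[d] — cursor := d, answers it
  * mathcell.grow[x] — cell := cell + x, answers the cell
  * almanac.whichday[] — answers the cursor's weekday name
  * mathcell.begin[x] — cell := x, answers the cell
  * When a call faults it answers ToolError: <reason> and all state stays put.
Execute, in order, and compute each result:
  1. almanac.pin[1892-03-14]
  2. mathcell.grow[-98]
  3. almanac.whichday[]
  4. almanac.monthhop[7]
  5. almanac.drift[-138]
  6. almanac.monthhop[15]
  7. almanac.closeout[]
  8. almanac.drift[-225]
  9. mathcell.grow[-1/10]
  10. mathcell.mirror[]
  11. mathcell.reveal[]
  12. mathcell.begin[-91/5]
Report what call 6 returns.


% almanac.pin(1892-03-14) : 1892-03-14
% mathcell.grow(-98) : -98
% almanac.whichday() : Monday
% almanac.monthhop(7) : 1892-10-14
% almanac.drift(-138) : 1892-05-29
% almanac.monthhop(15) : 1893-08-29
% almanac.closeout() : 1893-08-31
% almanac.drift(-225) : 1893-01-18
% mathcell.grow(-1/10) : -981/10
% mathcell.mirror() : 981/10
% mathcell.reveal() : 981/10
% mathcell.begin(-91/5) : -91/5

Answer: 1893-08-29


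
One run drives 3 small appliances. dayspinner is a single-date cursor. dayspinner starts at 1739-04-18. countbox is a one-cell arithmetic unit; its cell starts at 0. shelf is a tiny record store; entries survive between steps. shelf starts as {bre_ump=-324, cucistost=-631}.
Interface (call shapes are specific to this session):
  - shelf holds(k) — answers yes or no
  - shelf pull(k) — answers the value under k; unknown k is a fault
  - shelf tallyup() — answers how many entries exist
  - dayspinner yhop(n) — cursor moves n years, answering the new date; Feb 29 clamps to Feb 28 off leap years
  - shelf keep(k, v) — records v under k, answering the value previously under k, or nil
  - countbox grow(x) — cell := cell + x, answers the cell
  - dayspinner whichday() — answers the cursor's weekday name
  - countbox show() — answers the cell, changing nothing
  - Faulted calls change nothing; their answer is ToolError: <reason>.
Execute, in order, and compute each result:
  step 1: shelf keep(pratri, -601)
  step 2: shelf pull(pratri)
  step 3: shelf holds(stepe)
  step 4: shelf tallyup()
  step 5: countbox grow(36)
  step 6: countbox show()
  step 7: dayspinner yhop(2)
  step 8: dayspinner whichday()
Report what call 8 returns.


Answer: Tuesday

Derivation:
Do: shelf keep[k='pratri'; v='-601']
See: nil
Do: shelf pull[k='pratri']
See: -601
Do: shelf holds[k='stepe']
See: no
Do: shelf tallyup[]
See: 3
Do: countbox grow[x='36']
See: 36
Do: countbox show[]
See: 36
Do: dayspinner yhop[n='2']
See: 1741-04-18
Do: dayspinner whichday[]
See: Tuesday


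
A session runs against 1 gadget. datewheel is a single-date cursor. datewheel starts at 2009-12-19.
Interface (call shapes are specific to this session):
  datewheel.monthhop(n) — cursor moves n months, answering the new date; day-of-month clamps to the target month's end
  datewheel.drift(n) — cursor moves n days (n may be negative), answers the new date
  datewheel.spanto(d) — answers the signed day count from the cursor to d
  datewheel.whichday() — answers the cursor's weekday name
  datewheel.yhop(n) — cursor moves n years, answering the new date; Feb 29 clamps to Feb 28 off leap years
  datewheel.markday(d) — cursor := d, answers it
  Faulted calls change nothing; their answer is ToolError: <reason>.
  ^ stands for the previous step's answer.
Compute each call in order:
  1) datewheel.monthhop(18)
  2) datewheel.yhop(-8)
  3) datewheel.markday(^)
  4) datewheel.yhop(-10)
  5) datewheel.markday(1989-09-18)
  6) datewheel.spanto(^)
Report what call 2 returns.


! 1. datewheel.monthhop(n='18') -> 2011-06-19
! 2. datewheel.yhop(n='-8') -> 2003-06-19
! 3. datewheel.markday(d='^') -> 2003-06-19
! 4. datewheel.yhop(n='-10') -> 1993-06-19
! 5. datewheel.markday(d='1989-09-18') -> 1989-09-18
! 6. datewheel.spanto(d='^') -> 0

Answer: 2003-06-19


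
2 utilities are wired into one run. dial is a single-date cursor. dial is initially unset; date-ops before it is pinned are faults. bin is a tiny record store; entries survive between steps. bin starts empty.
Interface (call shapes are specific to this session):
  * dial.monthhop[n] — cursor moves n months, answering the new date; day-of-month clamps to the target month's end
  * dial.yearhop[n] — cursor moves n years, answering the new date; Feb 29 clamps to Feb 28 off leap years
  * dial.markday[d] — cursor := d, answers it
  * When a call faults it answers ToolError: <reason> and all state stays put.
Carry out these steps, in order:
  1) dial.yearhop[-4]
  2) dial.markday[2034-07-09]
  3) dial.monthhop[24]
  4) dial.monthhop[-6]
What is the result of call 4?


Answer: 2036-01-09

Derivation:
Do: yearhop[n: -4]
See: ToolError: no date set
Do: markday[d: 2034-07-09]
See: 2034-07-09
Do: monthhop[n: 24]
See: 2036-07-09
Do: monthhop[n: -6]
See: 2036-01-09


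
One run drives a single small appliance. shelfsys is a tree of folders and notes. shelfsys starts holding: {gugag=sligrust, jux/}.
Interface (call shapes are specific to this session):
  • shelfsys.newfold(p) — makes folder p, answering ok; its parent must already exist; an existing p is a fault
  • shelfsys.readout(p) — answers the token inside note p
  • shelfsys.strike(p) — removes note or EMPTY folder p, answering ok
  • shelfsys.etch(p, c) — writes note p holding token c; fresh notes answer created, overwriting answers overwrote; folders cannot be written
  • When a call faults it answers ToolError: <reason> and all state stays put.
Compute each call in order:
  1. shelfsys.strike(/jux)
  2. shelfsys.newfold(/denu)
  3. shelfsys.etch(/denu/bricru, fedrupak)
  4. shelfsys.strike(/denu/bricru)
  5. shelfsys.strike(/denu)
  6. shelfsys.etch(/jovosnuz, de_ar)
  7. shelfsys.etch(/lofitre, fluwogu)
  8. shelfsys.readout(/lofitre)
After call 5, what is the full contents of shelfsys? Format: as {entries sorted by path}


Answer: {gugag=sligrust}

Derivation:
CALL shelfsys.strike[p→/jux]
RET  ok
CALL shelfsys.newfold[p→/denu]
RET  ok
CALL shelfsys.etch[p→/denu/bricru; c→fedrupak]
RET  created
CALL shelfsys.strike[p→/denu/bricru]
RET  ok
CALL shelfsys.strike[p→/denu]
RET  ok
CALL shelfsys.etch[p→/jovosnuz; c→de_ar]
RET  created
CALL shelfsys.etch[p→/lofitre; c→fluwogu]
RET  created
CALL shelfsys.readout[p→/lofitre]
RET  fluwogu


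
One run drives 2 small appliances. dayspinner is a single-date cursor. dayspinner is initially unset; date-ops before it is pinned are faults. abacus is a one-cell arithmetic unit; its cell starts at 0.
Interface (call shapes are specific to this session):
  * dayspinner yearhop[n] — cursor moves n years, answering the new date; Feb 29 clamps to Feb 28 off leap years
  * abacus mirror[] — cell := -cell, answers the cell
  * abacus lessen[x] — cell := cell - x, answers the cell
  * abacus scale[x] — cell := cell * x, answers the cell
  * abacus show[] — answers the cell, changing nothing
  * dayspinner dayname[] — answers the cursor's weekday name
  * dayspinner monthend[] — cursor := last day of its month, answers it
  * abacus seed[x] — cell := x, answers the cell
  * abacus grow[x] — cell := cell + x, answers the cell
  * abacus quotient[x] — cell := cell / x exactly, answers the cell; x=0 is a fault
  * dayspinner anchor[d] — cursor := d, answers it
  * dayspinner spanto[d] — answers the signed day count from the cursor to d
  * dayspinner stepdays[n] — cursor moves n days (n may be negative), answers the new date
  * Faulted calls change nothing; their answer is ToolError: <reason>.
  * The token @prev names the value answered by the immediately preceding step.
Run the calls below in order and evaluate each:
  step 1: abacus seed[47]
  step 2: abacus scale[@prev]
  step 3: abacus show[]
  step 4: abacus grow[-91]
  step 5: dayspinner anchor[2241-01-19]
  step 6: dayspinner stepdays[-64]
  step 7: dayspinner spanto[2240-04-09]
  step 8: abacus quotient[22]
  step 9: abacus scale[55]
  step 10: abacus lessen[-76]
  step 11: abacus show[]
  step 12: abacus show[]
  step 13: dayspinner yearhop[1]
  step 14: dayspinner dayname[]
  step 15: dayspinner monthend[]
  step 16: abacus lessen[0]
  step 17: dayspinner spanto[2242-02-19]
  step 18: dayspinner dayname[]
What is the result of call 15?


Answer: 2241-11-30

Derivation:
-> abacus seed(x: 47)
<- 47
-> abacus scale(x: @prev)
<- 2209
-> abacus show()
<- 2209
-> abacus grow(x: -91)
<- 2118
-> dayspinner anchor(d: 2241-01-19)
<- 2241-01-19
-> dayspinner stepdays(n: -64)
<- 2240-11-16
-> dayspinner spanto(d: 2240-04-09)
<- -221
-> abacus quotient(x: 22)
<- 1059/11
-> abacus scale(x: 55)
<- 5295
-> abacus lessen(x: -76)
<- 5371
-> abacus show()
<- 5371
-> abacus show()
<- 5371
-> dayspinner yearhop(n: 1)
<- 2241-11-16
-> dayspinner dayname()
<- Tuesday
-> dayspinner monthend()
<- 2241-11-30
-> abacus lessen(x: 0)
<- 5371
-> dayspinner spanto(d: 2242-02-19)
<- 81
-> dayspinner dayname()
<- Tuesday


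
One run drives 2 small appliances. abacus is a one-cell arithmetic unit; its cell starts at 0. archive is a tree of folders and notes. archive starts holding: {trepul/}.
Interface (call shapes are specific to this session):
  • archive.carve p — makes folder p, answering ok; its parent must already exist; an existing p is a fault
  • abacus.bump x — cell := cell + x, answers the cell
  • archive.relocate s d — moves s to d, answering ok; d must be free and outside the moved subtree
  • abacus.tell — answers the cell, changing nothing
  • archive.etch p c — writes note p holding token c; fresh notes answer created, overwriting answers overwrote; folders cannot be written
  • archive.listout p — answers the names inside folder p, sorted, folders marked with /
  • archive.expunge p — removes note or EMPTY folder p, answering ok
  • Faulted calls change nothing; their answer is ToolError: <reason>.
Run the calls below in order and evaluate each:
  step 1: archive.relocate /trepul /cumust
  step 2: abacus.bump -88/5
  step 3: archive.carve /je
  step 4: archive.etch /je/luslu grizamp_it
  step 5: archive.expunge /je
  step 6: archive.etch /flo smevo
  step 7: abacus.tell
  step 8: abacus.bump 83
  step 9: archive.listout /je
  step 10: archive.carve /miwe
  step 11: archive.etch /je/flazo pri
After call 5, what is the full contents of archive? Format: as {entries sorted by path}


Answer: {cumust/, je/, je/luslu=grizamp_it}

Derivation:
Do: archive.relocate[s=/trepul; d=/cumust]
See: ok
Do: abacus.bump[x=-88/5]
See: -88/5
Do: archive.carve[p=/je]
See: ok
Do: archive.etch[p=/je/luslu; c=grizamp_it]
See: created
Do: archive.expunge[p=/je]
See: ToolError: not empty
Do: archive.etch[p=/flo; c=smevo]
See: created
Do: abacus.tell[]
See: -88/5
Do: abacus.bump[x=83]
See: 327/5
Do: archive.listout[p=/je]
See: [luslu]
Do: archive.carve[p=/miwe]
See: ok
Do: archive.etch[p=/je/flazo; c=pri]
See: created


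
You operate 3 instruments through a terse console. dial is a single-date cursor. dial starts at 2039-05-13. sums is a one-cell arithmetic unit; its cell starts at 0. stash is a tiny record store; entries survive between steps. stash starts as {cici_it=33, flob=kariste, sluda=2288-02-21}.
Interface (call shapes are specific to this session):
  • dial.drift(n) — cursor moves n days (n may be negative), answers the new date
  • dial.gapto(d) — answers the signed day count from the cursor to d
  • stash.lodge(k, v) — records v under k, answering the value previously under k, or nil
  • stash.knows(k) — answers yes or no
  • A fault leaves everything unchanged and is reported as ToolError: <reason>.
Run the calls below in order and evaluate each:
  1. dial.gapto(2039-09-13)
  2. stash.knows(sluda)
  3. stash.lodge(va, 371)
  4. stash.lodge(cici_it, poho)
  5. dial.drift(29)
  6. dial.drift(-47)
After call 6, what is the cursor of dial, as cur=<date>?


% dial.gapto(d=2039-09-13) => 123
% stash.knows(k=sluda) => yes
% stash.lodge(k=va, v=371) => nil
% stash.lodge(k=cici_it, v=poho) => 33
% dial.drift(n=29) => 2039-06-11
% dial.drift(n=-47) => 2039-04-25

Answer: cur=2039-04-25


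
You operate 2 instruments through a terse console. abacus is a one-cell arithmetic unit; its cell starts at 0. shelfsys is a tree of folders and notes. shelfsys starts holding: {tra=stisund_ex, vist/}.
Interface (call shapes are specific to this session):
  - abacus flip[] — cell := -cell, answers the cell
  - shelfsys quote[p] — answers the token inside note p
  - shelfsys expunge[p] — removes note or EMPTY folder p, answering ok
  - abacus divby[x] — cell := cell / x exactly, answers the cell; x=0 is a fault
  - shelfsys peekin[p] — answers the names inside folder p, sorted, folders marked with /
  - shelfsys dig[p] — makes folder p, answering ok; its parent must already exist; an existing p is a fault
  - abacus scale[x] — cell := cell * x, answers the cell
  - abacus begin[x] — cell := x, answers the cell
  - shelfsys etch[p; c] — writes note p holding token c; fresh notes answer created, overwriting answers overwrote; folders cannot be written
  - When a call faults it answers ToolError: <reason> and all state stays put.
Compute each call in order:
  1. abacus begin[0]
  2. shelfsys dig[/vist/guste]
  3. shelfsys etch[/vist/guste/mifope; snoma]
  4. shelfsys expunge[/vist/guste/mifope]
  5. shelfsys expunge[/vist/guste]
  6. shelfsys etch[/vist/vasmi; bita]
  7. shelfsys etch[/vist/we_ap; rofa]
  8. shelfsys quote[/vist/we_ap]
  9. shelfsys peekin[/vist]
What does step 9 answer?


>> abacus begin(0)
<< 0
>> shelfsys dig(/vist/guste)
<< ok
>> shelfsys etch(/vist/guste/mifope, snoma)
<< created
>> shelfsys expunge(/vist/guste/mifope)
<< ok
>> shelfsys expunge(/vist/guste)
<< ok
>> shelfsys etch(/vist/vasmi, bita)
<< created
>> shelfsys etch(/vist/we_ap, rofa)
<< created
>> shelfsys quote(/vist/we_ap)
<< rofa
>> shelfsys peekin(/vist)
<< [vasmi, we_ap]

Answer: [vasmi, we_ap]


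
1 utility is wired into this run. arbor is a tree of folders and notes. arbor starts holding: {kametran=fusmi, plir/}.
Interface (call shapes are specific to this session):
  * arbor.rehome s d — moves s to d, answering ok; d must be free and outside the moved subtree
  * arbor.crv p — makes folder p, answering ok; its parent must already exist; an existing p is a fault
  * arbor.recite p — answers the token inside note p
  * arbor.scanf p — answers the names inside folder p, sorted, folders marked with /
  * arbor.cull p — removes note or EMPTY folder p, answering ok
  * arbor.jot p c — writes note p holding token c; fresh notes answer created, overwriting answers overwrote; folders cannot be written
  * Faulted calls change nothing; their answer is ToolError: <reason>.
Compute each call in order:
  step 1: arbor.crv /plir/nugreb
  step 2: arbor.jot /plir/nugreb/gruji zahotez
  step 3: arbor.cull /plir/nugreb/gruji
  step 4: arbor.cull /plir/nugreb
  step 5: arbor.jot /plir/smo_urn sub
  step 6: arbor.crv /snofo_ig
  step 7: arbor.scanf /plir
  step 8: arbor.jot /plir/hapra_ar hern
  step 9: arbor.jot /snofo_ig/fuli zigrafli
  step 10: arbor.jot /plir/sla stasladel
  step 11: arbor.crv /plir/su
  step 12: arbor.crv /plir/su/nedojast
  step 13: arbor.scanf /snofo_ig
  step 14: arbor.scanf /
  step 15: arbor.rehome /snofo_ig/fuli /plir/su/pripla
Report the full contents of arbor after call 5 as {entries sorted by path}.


Answer: {kametran=fusmi, plir/, plir/smo_urn=sub}

Derivation:
Do: arbor.crv[p→/plir/nugreb]
See: ok
Do: arbor.jot[p→/plir/nugreb/gruji; c→zahotez]
See: created
Do: arbor.cull[p→/plir/nugreb/gruji]
See: ok
Do: arbor.cull[p→/plir/nugreb]
See: ok
Do: arbor.jot[p→/plir/smo_urn; c→sub]
See: created
Do: arbor.crv[p→/snofo_ig]
See: ok
Do: arbor.scanf[p→/plir]
See: [smo_urn]
Do: arbor.jot[p→/plir/hapra_ar; c→hern]
See: created
Do: arbor.jot[p→/snofo_ig/fuli; c→zigrafli]
See: created
Do: arbor.jot[p→/plir/sla; c→stasladel]
See: created
Do: arbor.crv[p→/plir/su]
See: ok
Do: arbor.crv[p→/plir/su/nedojast]
See: ok
Do: arbor.scanf[p→/snofo_ig]
See: [fuli]
Do: arbor.scanf[p→/]
See: [kametran, plir/, snofo_ig/]
Do: arbor.rehome[s→/snofo_ig/fuli; d→/plir/su/pripla]
See: ok


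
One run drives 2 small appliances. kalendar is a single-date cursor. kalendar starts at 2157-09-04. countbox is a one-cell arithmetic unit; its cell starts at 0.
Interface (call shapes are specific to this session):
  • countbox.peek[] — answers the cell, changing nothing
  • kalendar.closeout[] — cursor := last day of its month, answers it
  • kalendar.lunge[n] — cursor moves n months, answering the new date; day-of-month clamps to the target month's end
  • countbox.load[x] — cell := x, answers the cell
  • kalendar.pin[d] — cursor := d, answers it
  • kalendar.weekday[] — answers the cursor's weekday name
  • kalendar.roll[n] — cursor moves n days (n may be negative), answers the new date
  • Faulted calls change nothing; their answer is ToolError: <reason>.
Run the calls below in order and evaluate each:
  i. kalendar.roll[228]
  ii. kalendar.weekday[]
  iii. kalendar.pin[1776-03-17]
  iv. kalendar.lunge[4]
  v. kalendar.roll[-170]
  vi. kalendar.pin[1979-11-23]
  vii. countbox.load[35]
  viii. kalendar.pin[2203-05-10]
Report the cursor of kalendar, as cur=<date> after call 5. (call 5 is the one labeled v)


Invoking roll on 228, yielding 2158-04-20.
Invoking weekday, which returns Thursday.
Using pin on 1776-03-17, giving 1776-03-17.
I invoke lunge on 4: 1776-07-17.
I call roll on -170, and observe 1776-01-29.
Now I run pin on 1979-11-23, → 1979-11-23.
Calling load on 35, yielding 35.
I try pin on 2203-05-10: 2203-05-10.

Answer: cur=1776-01-29
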